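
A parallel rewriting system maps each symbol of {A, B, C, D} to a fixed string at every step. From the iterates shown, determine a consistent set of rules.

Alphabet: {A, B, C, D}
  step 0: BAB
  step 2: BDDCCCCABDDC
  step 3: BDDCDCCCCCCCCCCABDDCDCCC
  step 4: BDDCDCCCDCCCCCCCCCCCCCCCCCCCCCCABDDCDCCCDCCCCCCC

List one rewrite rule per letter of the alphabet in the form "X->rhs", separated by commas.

  step 3 ⇒ step 4: BDDCDCCCCCCCCCCABDDCDCCC ⇒ BD·DC·DC·CC·DC·CC·CC·CC·CC·CC·CC·CC·CC·CC·CC·CA·BD·DC·DC·CC·DC·CC·CC·CC
    A ↦ CA
    B ↦ BD
    C ↦ CC
    D ↦ DC

A->CA, B->BD, C->CC, D->DC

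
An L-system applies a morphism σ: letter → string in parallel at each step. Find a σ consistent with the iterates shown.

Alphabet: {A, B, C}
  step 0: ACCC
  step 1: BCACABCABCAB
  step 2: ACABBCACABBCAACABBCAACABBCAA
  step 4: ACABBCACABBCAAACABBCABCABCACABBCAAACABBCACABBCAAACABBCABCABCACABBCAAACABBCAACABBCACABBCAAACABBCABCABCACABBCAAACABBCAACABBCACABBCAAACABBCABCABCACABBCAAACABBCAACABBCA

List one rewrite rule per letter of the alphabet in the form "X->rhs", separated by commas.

  step 1 ⇒ step 2: BCACABCABCAB ⇒ A·CAB·BCA·CAB·BCA·A·CAB·BCA·A·CAB·BCA·A
    A ↦ BCA
    B ↦ A
    C ↦ CAB

A->BCA, B->A, C->CAB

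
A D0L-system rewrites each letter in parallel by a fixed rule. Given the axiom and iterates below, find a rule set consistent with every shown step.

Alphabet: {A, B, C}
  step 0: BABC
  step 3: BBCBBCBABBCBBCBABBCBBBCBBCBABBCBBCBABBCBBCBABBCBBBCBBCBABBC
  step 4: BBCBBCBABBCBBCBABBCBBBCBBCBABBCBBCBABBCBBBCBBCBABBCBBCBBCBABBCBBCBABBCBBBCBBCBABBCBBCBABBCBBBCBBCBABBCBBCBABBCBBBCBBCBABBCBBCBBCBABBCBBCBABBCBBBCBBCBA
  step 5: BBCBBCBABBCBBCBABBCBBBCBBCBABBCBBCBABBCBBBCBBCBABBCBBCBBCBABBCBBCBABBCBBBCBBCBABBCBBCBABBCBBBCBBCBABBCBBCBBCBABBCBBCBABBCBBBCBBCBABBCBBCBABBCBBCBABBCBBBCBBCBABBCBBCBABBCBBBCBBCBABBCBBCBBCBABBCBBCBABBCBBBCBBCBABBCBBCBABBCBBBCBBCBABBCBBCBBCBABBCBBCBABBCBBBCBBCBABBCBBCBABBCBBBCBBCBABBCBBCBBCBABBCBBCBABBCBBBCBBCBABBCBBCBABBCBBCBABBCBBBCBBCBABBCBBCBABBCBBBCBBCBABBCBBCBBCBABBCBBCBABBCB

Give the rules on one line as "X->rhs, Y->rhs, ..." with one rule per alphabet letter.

  step 4 ⇒ step 5: BBCBBCBABBCBBCBABBCBBBCBBCBABBCBBCBABBCBBBCBBCBABBCBBCBBCBABBCBBCBABBCBBBCBBCBABBCBBCBABBCBBBCBBCBABBCBBCBABBCBBBCBBCBABBCBBCBBCBABBCBBCBABBCBBBCBBCBA ⇒ BBC·BBC·BA·BBC·BBC·BA·BBC·B·BBC·BBC·BA·BBC·BBC·BA·BBC·B·BBC·BBC·BA·BBC·BBC·BBC·BA·BBC·BBC·BA·BBC·B·BBC·BBC·BA·BBC·BBC·BA·BBC·B·BBC·BBC·BA·BBC·BBC·BBC·BA·BBC·BBC·BA·BBC·B·BBC·BBC·BA·BBC·BBC·BA·BBC·BBC·BA·BBC·B·BBC·BBC·BA·BBC·BBC·BA·BBC·B·BBC·BBC·BA·BBC·BBC·BBC·BA·BBC·BBC·BA·BBC·B·BBC·BBC·BA·BBC·BBC·BA·BBC·B·BBC·BBC·BA·BBC·BBC·BBC·BA·BBC·BBC·BA·BBC·B·BBC·BBC·BA·BBC·BBC·BA·BBC·B·BBC·BBC·BA·BBC·BBC·BBC·BA·BBC·BBC·BA·BBC·B·BBC·BBC·BA·BBC·BBC·BA·BBC·BBC·BA·BBC·B·BBC·BBC·BA·BBC·BBC·BA·BBC·B·BBC·BBC·BA·BBC·BBC·BBC·BA·BBC·BBC·BA·BBC·B
    A ↦ B
    B ↦ BBC
    C ↦ BA

A->B, B->BBC, C->BA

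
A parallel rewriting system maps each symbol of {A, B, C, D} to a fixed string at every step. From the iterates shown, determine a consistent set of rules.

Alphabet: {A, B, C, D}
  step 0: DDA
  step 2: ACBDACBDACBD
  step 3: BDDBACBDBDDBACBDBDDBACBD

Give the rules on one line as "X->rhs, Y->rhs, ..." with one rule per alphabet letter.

A->BD, B->AC, C->DB, D->BD

  step 2 ⇒ step 3: ACBDACBDACBD ⇒ BD·DB·AC·BD·BD·DB·AC·BD·BD·DB·AC·BD
    A ↦ BD
    B ↦ AC
    C ↦ DB
    D ↦ BD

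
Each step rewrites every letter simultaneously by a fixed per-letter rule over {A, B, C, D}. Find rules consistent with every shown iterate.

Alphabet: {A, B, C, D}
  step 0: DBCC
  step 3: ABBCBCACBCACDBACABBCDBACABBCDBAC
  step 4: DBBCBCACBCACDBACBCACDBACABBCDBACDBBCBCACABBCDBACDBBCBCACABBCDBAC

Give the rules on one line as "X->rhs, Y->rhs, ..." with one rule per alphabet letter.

A->DB, B->BC, C->AC, D->AB

  step 3 ⇒ step 4: ABBCBCACBCACDBACABBCDBACABBCDBAC ⇒ DB·BC·BC·AC·BC·AC·DB·AC·BC·AC·DB·AC·AB·BC·DB·AC·DB·BC·BC·AC·AB·BC·DB·AC·DB·BC·BC·AC·AB·BC·DB·AC
    A ↦ DB
    B ↦ BC
    C ↦ AC
    D ↦ AB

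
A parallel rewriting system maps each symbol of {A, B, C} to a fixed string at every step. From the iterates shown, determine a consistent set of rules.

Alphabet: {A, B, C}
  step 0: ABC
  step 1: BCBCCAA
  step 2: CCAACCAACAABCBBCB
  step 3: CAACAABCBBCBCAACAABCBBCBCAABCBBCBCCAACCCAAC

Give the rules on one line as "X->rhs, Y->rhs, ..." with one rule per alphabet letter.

A->BCB, B->C, C->CAA

  step 2 ⇒ step 3: CCAACCAACAABCBBCB ⇒ CAA·CAA·BCB·BCB·CAA·CAA·BCB·BCB·CAA·BCB·BCB·C·CAA·C·C·CAA·C
    A ↦ BCB
    B ↦ C
    C ↦ CAA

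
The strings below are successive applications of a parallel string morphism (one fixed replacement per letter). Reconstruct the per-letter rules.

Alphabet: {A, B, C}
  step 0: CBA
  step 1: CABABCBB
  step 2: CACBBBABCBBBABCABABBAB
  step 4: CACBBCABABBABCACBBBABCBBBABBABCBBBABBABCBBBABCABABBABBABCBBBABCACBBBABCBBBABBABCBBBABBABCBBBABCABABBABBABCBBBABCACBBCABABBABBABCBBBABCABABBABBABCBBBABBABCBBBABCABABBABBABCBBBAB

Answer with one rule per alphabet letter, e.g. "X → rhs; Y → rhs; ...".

  step 1 ⇒ step 2: CABABCBB ⇒ CA·CBB·BAB·CBB·BAB·CA·BAB·BAB
    A ↦ CBB
    B ↦ BAB
    C ↦ CA

A->CBB, B->BAB, C->CA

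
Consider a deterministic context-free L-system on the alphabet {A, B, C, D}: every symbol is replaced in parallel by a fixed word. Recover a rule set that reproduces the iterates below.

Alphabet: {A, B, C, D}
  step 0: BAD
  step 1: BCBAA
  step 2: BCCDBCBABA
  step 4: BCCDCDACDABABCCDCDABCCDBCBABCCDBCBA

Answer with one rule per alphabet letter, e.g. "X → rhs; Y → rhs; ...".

A->BA, B->BC, C->CD, D->A

  step 1 ⇒ step 2: BCBAA ⇒ BC·CD·BC·BA·BA
    A ↦ BA
    B ↦ BC
    C ↦ CD
  step 0 ⇒ step 1: BAD ⇒ BC·BA·A
    D ↦ A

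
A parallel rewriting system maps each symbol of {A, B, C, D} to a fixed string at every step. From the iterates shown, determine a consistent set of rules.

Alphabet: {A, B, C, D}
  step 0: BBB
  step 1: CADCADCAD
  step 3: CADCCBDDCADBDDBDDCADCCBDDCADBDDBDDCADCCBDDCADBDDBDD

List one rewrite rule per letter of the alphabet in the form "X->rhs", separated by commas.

A->CBC, B->CAD, C->BDD, D->C

  step 0 ⇒ step 1: BBB ⇒ CAD·CAD·CAD
    B ↦ CAD
    A ↦ CBC  (constrained at step 1)
    C ↦ BDD  (constrained at step 1)
    D ↦ C  (constrained at step 1)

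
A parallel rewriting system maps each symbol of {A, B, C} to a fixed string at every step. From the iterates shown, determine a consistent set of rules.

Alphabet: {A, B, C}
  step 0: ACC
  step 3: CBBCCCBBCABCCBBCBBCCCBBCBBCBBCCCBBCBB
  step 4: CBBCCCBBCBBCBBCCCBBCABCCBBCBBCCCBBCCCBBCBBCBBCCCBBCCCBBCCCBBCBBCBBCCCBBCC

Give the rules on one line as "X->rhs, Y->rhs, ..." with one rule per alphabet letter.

  step 3 ⇒ step 4: CBBCCCBBCABCCBBCBBCCCBBCBBCBBCCCBBCBB ⇒ CBB·C·C·CBB·CBB·CBB·C·C·CBB·CAB·C·CBB·CBB·C·C·CBB·C·C·CBB·CBB·CBB·C·C·CBB·C·C·CBB·C·C·CBB·CBB·CBB·C·C·CBB·C·C
    A ↦ CAB
    B ↦ C
    C ↦ CBB

A->CAB, B->C, C->CBB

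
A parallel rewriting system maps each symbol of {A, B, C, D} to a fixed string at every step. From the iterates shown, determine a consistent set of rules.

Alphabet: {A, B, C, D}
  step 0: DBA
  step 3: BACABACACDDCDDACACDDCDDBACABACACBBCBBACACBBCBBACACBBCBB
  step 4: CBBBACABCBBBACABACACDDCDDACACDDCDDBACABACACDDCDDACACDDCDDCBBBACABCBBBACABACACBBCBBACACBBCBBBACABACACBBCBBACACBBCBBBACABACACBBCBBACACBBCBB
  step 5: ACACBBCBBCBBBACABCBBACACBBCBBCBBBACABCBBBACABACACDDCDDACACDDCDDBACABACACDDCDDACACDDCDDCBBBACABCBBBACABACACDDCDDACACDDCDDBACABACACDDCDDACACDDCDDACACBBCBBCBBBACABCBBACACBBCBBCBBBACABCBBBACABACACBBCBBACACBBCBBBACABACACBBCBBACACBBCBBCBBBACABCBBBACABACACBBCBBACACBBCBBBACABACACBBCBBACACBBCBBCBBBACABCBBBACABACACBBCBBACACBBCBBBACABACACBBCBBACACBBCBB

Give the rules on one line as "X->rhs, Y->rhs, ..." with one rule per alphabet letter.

  step 4 ⇒ step 5: CBBBACABCBBBACABACACDDCDDACACDDCDDBACABACACDDCDDACACDDCDDCBBBACABCBBBACABACACBBCBBACACBBCBBBACABACACBBCBBACACBBCBBBACABACACBBCBBACACBBCBB ⇒ ACA·CBB·CBB·CBB·B·ACA·B·CBB·ACA·CBB·CBB·CBB·B·ACA·B·CBB·B·ACA·B·ACA·CDD·CDD·ACA·CDD·CDD·B·ACA·B·ACA·CDD·CDD·ACA·CDD·CDD·CBB·B·ACA·B·CBB·B·ACA·B·ACA·CDD·CDD·ACA·CDD·CDD·B·ACA·B·ACA·CDD·CDD·ACA·CDD·CDD·ACA·CBB·CBB·CBB·B·ACA·B·CBB·ACA·CBB·CBB·CBB·B·ACA·B·CBB·B·ACA·B·ACA·CBB·CBB·ACA·CBB·CBB·B·ACA·B·ACA·CBB·CBB·ACA·CBB·CBB·CBB·B·ACA·B·CBB·B·ACA·B·ACA·CBB·CBB·ACA·CBB·CBB·B·ACA·B·ACA·CBB·CBB·ACA·CBB·CBB·CBB·B·ACA·B·CBB·B·ACA·B·ACA·CBB·CBB·ACA·CBB·CBB·B·ACA·B·ACA·CBB·CBB·ACA·CBB·CBB
    A ↦ B
    B ↦ CBB
    C ↦ ACA
    D ↦ CDD

A->B, B->CBB, C->ACA, D->CDD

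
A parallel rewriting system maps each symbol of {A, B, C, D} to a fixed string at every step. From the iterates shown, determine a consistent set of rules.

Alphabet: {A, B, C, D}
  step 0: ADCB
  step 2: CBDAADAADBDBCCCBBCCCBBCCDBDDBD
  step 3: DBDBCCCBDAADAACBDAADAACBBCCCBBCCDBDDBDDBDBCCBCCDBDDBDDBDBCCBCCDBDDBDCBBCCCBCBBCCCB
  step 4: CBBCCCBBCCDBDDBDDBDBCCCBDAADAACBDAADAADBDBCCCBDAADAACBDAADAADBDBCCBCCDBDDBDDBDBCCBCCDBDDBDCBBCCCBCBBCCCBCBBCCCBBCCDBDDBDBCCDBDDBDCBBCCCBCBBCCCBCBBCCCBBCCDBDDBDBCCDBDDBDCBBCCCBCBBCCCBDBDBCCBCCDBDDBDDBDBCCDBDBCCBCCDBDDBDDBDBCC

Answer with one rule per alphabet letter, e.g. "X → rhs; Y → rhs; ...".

A->DAA, B->BCC, C->DBD, D->CB

  step 3 ⇒ step 4: DBDBCCCBDAADAACBDAADAACBBCCCBBCCDBDDBDDBDBCCBCCDBDDBDDBDBCCBCCDBDDBDCBBCCCBCBBCCCB ⇒ CB·BCC·CB·BCC·DBD·DBD·DBD·BCC·CB·DAA·DAA·CB·DAA·DAA·DBD·BCC·CB·DAA·DAA·CB·DAA·DAA·DBD·BCC·BCC·DBD·DBD·DBD·BCC·BCC·DBD·DBD·CB·BCC·CB·CB·BCC·CB·CB·BCC·CB·BCC·DBD·DBD·BCC·DBD·DBD·CB·BCC·CB·CB·BCC·CB·CB·BCC·CB·BCC·DBD·DBD·BCC·DBD·DBD·CB·BCC·CB·CB·BCC·CB·DBD·BCC·BCC·DBD·DBD·DBD·BCC·DBD·BCC·BCC·DBD·DBD·DBD·BCC
    A ↦ DAA
    B ↦ BCC
    C ↦ DBD
    D ↦ CB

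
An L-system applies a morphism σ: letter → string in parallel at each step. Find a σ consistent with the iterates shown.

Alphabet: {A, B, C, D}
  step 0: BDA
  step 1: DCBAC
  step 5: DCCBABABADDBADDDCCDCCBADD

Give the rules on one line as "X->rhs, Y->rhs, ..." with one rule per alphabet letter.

  step 0 ⇒ step 1: BDA ⇒ DC·BA·C
    A ↦ C
    B ↦ DC
    D ↦ BA
    C ↦ D  (constrained at step 1)

A->C, B->DC, C->D, D->BA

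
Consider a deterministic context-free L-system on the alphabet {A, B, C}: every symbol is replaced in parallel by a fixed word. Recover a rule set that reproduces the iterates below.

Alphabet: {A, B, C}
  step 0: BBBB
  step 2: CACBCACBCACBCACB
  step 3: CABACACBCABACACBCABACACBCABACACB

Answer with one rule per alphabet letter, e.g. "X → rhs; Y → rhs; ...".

  step 2 ⇒ step 3: CACBCACBCACBCACB ⇒ CA·BA·CA·CB·CA·BA·CA·CB·CA·BA·CA·CB·CA·BA·CA·CB
    A ↦ BA
    B ↦ CB
    C ↦ CA

A->BA, B->CB, C->CA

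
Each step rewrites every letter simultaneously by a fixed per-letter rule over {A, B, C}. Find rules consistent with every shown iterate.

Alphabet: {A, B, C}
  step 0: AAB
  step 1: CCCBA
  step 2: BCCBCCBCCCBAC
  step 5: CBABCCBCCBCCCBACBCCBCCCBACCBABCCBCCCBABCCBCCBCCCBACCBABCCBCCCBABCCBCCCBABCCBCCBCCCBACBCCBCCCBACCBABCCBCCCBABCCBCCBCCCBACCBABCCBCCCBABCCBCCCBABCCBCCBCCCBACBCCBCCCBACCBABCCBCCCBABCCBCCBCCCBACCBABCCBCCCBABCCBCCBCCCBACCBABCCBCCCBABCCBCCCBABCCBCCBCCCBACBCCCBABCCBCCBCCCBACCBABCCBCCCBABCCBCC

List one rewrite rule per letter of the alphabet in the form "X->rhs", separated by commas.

A->C, B->CBA, C->BCC

  step 1 ⇒ step 2: CCCBA ⇒ BCC·BCC·BCC·CBA·C
    A ↦ C
    B ↦ CBA
    C ↦ BCC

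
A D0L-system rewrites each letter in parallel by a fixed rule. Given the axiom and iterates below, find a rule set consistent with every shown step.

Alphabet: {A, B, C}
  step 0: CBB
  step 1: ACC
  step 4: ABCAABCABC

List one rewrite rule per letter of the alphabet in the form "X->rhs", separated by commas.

  step 0 ⇒ step 1: CBB ⇒ A·C·C
    B ↦ C
    C ↦ A
    A ↦ AB  (constrained at step 1)

A->AB, B->C, C->A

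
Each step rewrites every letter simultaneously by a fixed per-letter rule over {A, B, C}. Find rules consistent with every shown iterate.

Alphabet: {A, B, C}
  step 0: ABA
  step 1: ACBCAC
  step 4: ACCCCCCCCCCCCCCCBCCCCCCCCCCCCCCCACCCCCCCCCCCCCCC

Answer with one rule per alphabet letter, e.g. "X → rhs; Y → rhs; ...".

  step 0 ⇒ step 1: ABA ⇒ AC·BC·AC
    A ↦ AC
    B ↦ BC
    C ↦ CC  (constrained at step 1)

A->AC, B->BC, C->CC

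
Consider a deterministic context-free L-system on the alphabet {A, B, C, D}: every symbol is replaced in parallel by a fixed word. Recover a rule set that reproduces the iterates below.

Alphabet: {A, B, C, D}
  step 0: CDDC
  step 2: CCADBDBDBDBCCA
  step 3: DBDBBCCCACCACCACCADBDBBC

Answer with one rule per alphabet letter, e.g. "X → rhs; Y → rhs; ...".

A->BC, B->A, C->DB, D->CC

  step 2 ⇒ step 3: CCADBDBDBDBCCA ⇒ DB·DB·BC·CC·A·CC·A·CC·A·CC·A·DB·DB·BC
    A ↦ BC
    B ↦ A
    C ↦ DB
    D ↦ CC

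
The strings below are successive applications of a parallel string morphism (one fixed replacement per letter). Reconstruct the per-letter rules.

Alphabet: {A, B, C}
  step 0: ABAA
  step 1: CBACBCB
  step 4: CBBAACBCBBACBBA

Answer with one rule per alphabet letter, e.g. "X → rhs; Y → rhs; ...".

A->CB, B->A, C->B

  step 0 ⇒ step 1: ABAA ⇒ CB·A·CB·CB
    A ↦ CB
    B ↦ A
    C ↦ B  (constrained at step 1)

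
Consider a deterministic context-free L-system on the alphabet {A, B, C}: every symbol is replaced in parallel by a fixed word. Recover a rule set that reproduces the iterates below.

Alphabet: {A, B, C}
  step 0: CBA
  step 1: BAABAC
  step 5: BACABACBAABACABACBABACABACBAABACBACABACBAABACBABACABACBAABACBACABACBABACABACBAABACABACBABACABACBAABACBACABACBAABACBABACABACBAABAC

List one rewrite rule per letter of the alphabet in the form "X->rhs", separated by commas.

  step 0 ⇒ step 1: CBA ⇒ BA·A·BAC
    A ↦ BAC
    B ↦ A
    C ↦ BA

A->BAC, B->A, C->BA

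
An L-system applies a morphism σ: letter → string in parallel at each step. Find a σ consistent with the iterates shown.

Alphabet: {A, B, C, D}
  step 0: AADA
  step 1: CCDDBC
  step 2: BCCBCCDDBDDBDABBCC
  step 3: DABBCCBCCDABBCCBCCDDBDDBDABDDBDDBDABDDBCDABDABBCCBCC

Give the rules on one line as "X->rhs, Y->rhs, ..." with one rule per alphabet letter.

A->C, B->DAB, C->BCC, D->DDB

  step 2 ⇒ step 3: BCCBCCDDBDDBDABBCC ⇒ DAB·BCC·BCC·DAB·BCC·BCC·DDB·DDB·DAB·DDB·DDB·DAB·DDB·C·DAB·DAB·BCC·BCC
    A ↦ C
    B ↦ DAB
    C ↦ BCC
    D ↦ DDB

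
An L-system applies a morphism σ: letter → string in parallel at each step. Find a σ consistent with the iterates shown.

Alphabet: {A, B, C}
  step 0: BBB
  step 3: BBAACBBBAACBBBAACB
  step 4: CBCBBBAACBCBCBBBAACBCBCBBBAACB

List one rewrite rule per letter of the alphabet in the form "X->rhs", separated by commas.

A->B, B->CB, C->AA

  step 3 ⇒ step 4: BBAACBBBAACBBBAACB ⇒ CB·CB·B·B·AA·CB·CB·CB·B·B·AA·CB·CB·CB·B·B·AA·CB
    A ↦ B
    B ↦ CB
    C ↦ AA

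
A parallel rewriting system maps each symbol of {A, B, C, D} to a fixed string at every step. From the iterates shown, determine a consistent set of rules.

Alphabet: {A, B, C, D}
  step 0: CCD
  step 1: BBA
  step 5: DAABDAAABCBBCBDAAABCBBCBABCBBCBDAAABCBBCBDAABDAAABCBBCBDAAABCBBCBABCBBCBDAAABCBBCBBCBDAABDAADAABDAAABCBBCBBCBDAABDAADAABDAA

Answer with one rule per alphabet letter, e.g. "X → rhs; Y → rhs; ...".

A->BCB, B->DAA, C->B, D->A

  step 0 ⇒ step 1: CCD ⇒ B·B·A
    C ↦ B
    D ↦ A
    A ↦ BCB  (constrained at step 1)
    B ↦ DAA  (constrained at step 1)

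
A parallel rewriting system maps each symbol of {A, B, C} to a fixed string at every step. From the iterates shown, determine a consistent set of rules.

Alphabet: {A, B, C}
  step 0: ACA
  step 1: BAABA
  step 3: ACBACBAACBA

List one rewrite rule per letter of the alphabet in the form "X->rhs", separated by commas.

  step 0 ⇒ step 1: ACA ⇒ BA·A·BA
    A ↦ BA
    C ↦ A
    B ↦ C  (constrained at step 1)

A->BA, B->C, C->A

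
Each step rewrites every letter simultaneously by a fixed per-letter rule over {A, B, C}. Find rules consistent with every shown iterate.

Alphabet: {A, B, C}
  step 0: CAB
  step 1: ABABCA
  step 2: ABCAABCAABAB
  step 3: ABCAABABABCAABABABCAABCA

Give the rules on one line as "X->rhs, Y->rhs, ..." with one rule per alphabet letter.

A->AB, B->CA, C->AB

  step 2 ⇒ step 3: ABCAABCAABAB ⇒ AB·CA·AB·AB·AB·CA·AB·AB·AB·CA·AB·CA
    A ↦ AB
    B ↦ CA
    C ↦ AB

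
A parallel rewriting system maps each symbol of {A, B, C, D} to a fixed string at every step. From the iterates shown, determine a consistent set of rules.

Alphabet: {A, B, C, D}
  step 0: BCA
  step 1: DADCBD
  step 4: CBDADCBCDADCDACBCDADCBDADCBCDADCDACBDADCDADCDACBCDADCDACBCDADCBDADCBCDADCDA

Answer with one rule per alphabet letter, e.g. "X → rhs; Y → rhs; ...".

A->D, B->DAD, C->CB, D->CDA

  step 0 ⇒ step 1: BCA ⇒ DAD·CB·D
    A ↦ D
    B ↦ DAD
    C ↦ CB
    D ↦ CDA  (constrained at step 1)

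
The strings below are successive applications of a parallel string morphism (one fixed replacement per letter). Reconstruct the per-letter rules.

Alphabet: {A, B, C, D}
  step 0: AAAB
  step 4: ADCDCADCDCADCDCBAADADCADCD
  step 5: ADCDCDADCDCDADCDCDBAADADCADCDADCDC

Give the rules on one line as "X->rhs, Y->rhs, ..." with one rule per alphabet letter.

A->AD, B->BA, C->D, D->C

  step 4 ⇒ step 5: ADCDCADCDCADCDCBAADADCADCD ⇒ AD·C·D·C·D·AD·C·D·C·D·AD·C·D·C·D·BA·AD·AD·C·AD·C·D·AD·C·D·C
    A ↦ AD
    B ↦ BA
    C ↦ D
    D ↦ C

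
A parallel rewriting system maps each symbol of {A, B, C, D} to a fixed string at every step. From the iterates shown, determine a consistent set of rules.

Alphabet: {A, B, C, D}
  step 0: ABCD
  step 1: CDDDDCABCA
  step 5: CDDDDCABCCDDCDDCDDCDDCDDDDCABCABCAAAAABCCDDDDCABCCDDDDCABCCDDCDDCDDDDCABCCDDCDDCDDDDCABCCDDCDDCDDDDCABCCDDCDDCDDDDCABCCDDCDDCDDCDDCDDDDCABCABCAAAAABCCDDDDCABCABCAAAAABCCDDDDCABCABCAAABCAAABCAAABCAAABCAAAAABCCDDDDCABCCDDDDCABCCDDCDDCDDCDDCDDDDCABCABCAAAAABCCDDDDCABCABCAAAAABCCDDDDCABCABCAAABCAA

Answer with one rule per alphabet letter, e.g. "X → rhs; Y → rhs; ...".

  step 0 ⇒ step 1: ABCD ⇒ CDD·DDC·ABC·A
    A ↦ CDD
    B ↦ DDC
    C ↦ ABC
    D ↦ A

A->CDD, B->DDC, C->ABC, D->A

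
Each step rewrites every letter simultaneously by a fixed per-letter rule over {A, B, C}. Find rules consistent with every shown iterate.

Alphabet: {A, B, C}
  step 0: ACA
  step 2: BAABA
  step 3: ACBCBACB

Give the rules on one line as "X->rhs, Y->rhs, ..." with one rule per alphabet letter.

A->CB, B->A, C->B

  step 2 ⇒ step 3: BAABA ⇒ A·CB·CB·A·CB
    A ↦ CB
    B ↦ A
    C ↦ B  (constrained at step 0)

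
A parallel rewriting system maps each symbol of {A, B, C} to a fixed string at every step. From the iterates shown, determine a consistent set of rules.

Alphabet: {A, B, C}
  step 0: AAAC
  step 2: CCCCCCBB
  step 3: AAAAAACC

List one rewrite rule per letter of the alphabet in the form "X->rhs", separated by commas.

A->BB, B->C, C->A

  step 2 ⇒ step 3: CCCCCCBB ⇒ A·A·A·A·A·A·C·C
    B ↦ C
    C ↦ A
    A ↦ BB  (constrained at step 0)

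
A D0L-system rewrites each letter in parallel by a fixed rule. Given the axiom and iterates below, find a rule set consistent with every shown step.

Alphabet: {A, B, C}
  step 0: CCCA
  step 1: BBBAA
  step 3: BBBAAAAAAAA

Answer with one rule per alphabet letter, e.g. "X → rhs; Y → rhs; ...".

A->AA, B->C, C->B

  step 0 ⇒ step 1: CCCA ⇒ B·B·B·AA
    A ↦ AA
    C ↦ B
    B ↦ C  (constrained at step 1)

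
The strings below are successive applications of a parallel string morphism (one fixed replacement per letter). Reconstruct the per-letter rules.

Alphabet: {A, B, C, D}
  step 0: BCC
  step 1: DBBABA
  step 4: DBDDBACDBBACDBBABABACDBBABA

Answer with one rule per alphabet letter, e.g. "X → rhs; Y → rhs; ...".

A->DD, B->DB, C->BA, D->C

  step 0 ⇒ step 1: BCC ⇒ DB·BA·BA
    B ↦ DB
    C ↦ BA
    A ↦ DD  (constrained at step 1)
    D ↦ C  (constrained at step 1)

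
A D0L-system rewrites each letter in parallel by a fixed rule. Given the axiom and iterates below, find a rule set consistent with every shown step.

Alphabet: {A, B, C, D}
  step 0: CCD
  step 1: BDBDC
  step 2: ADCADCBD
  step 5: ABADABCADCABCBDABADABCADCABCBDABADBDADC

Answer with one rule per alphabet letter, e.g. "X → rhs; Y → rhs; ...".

A->AB, B->AD, C->BD, D->C

  step 1 ⇒ step 2: BDBDC ⇒ AD·C·AD·C·BD
    B ↦ AD
    C ↦ BD
    D ↦ C
    A ↦ AB  (constrained at step 2)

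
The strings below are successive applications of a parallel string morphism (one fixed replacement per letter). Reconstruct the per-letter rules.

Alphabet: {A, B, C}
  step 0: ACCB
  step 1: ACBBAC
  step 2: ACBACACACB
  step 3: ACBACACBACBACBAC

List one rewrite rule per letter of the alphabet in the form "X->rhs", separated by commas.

  step 2 ⇒ step 3: ACBACACACB ⇒ AC·B·AC·AC·B·AC·B·AC·B·AC
    A ↦ AC
    B ↦ AC
    C ↦ B

A->AC, B->AC, C->B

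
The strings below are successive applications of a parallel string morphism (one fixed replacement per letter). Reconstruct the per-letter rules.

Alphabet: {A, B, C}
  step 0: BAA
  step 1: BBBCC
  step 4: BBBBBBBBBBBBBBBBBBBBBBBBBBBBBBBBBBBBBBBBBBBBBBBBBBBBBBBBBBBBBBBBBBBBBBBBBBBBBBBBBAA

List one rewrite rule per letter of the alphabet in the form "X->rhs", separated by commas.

  step 0 ⇒ step 1: BAA ⇒ BBB·C·C
    A ↦ C
    B ↦ BBB
    C ↦ A  (constrained at step 1)

A->C, B->BBB, C->A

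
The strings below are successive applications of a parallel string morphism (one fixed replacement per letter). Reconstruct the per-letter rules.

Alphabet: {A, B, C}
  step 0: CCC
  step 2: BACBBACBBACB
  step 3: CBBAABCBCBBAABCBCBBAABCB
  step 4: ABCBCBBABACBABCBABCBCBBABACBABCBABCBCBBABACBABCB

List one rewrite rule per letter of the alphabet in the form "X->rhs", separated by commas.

  step 3 ⇒ step 4: CBBAABCBCBBAABCBCBBAABCB ⇒ AB·CB·CB·BA·BA·CB·AB·CB·AB·CB·CB·BA·BA·CB·AB·CB·AB·CB·CB·BA·BA·CB·AB·CB
    A ↦ BA
    B ↦ CB
    C ↦ AB

A->BA, B->CB, C->AB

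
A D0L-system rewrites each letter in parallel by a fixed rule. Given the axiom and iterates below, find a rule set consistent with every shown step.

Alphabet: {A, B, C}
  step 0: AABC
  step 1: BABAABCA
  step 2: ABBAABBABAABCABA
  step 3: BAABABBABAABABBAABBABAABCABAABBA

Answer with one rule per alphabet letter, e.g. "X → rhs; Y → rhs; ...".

  step 2 ⇒ step 3: ABBAABBABAABCABA ⇒ BA·AB·AB·BA·BA·AB·AB·BA·AB·BA·BA·AB·CA·BA·AB·BA
    A ↦ BA
    B ↦ AB
    C ↦ CA

A->BA, B->AB, C->CA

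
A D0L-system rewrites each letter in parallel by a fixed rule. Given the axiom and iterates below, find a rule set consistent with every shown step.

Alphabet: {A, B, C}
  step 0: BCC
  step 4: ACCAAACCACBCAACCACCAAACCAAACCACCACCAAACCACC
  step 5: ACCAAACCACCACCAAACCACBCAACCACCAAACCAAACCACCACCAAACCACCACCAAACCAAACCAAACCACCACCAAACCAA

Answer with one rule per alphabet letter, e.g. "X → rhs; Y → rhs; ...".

  step 4 ⇒ step 5: ACCAAACCACBCAACCACCAAACCAAACCACCACCAAACCACC ⇒ ACC·A·A·ACC·ACC·ACC·A·A·ACC·A·CBC·A·ACC·ACC·A·A·ACC·A·A·ACC·ACC·ACC·A·A·ACC·ACC·ACC·A·A·ACC·A·A·ACC·A·A·ACC·ACC·ACC·A·A·ACC·A·A
    A ↦ ACC
    B ↦ CBC
    C ↦ A

A->ACC, B->CBC, C->A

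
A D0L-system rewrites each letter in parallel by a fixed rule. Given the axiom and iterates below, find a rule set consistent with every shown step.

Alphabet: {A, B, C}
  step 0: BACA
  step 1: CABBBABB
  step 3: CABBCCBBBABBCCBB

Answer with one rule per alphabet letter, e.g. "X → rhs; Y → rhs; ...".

A->ABB, B->C, C->B

  step 0 ⇒ step 1: BACA ⇒ C·ABB·B·ABB
    A ↦ ABB
    B ↦ C
    C ↦ B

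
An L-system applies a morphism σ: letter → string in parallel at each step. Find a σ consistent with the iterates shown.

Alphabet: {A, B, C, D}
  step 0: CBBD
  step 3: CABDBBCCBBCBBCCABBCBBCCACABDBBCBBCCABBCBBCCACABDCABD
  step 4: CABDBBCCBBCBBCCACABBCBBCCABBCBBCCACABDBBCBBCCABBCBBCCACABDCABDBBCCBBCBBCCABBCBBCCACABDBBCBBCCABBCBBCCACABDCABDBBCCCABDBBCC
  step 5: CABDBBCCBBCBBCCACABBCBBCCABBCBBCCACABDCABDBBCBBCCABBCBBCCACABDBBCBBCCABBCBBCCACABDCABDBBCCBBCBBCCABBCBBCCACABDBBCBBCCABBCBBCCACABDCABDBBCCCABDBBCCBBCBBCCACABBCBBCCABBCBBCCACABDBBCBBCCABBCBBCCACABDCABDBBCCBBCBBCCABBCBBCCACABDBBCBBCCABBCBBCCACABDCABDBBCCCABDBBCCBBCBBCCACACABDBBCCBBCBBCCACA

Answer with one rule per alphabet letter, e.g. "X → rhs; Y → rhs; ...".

A->BD, B->BBC, C->CA, D->C

  step 4 ⇒ step 5: CABDBBCCBBCBBCCACABBCBBCCABBCBBCCACABDBBCBBCCABBCBBCCACABDCABDBBCCBBCBBCCABBCBBCCACABDBBCBBCCABBCBBCCACABDCABDBBCCCABDBBCC ⇒ CA·BD·BBC·C·BBC·BBC·CA·CA·BBC·BBC·CA·BBC·BBC·CA·CA·BD·CA·BD·BBC·BBC·CA·BBC·BBC·CA·CA·BD·BBC·BBC·CA·BBC·BBC·CA·CA·BD·CA·BD·BBC·C·BBC·BBC·CA·BBC·BBC·CA·CA·BD·BBC·BBC·CA·BBC·BBC·CA·CA·BD·CA·BD·BBC·C·CA·BD·BBC·C·BBC·BBC·CA·CA·BBC·BBC·CA·BBC·BBC·CA·CA·BD·BBC·BBC·CA·BBC·BBC·CA·CA·BD·CA·BD·BBC·C·BBC·BBC·CA·BBC·BBC·CA·CA·BD·BBC·BBC·CA·BBC·BBC·CA·CA·BD·CA·BD·BBC·C·CA·BD·BBC·C·BBC·BBC·CA·CA·CA·BD·BBC·C·BBC·BBC·CA·CA
    A ↦ BD
    B ↦ BBC
    C ↦ CA
    D ↦ C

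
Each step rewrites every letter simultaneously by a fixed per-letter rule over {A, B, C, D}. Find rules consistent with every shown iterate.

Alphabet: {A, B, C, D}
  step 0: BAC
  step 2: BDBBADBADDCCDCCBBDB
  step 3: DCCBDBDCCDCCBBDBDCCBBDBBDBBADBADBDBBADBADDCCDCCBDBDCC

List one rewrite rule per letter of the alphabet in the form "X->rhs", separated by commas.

A->B, B->DCC, C->BAD, D->BDB

  step 2 ⇒ step 3: BDBBADBADDCCDCCBBDB ⇒ DCC·BDB·DCC·DCC·B·BDB·DCC·B·BDB·BDB·BAD·BAD·BDB·BAD·BAD·DCC·DCC·BDB·DCC
    A ↦ B
    B ↦ DCC
    C ↦ BAD
    D ↦ BDB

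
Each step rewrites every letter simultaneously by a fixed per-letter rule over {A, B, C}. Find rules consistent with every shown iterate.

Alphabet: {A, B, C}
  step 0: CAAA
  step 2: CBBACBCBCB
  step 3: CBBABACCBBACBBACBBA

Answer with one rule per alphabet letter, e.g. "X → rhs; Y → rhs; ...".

  step 2 ⇒ step 3: CBBACBCBCB ⇒ CB·BA·BA·C·CB·BA·CB·BA·CB·BA
    A ↦ C
    B ↦ BA
    C ↦ CB

A->C, B->BA, C->CB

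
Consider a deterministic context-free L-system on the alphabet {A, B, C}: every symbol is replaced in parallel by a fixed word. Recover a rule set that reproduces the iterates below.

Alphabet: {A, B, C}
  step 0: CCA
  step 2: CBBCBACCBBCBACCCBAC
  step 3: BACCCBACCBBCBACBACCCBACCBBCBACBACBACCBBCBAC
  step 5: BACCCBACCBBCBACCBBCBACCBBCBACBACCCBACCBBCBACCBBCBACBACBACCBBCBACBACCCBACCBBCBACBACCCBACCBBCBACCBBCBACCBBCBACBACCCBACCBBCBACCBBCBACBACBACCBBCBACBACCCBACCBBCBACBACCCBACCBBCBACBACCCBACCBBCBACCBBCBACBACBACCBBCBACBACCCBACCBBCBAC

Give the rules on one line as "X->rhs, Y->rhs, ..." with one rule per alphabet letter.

  step 2 ⇒ step 3: CBBCBACCBBCBACCCBAC ⇒ BAC·C·C·BAC·C·BBC·BAC·BAC·C·C·BAC·C·BBC·BAC·BAC·BAC·C·BBC·BAC
    A ↦ BBC
    B ↦ C
    C ↦ BAC

A->BBC, B->C, C->BAC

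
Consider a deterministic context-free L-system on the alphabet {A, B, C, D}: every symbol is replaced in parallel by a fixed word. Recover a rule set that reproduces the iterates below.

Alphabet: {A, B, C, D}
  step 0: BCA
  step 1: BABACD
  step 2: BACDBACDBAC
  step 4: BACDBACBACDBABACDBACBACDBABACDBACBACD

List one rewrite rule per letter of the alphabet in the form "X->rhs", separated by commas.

  step 1 ⇒ step 2: BABACD ⇒ BA·CD·BA·CD·BA·C
    A ↦ CD
    B ↦ BA
    C ↦ BA
    D ↦ C

A->CD, B->BA, C->BA, D->C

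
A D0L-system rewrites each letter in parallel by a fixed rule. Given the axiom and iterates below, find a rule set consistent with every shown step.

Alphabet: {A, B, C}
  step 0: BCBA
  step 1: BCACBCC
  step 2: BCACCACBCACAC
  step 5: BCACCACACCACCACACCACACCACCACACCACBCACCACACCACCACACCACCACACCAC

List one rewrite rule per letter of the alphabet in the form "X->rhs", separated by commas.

A->C, B->BC, C->AC

  step 1 ⇒ step 2: BCACBCC ⇒ BC·AC·C·AC·BC·AC·AC
    A ↦ C
    B ↦ BC
    C ↦ AC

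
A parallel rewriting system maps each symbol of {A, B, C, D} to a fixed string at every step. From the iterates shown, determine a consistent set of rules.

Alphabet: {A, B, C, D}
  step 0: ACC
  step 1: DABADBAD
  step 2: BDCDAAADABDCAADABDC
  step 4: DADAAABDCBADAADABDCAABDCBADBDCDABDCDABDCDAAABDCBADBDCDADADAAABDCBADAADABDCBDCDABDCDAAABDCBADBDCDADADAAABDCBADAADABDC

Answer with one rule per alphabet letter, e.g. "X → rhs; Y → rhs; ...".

A->DA, B->AA, C->BAD, D->BDC

  step 1 ⇒ step 2: DABADBAD ⇒ BDC·DA·AA·DA·BDC·AA·DA·BDC
    A ↦ DA
    B ↦ AA
    D ↦ BDC
  step 0 ⇒ step 1: ACC ⇒ DA·BAD·BAD
    C ↦ BAD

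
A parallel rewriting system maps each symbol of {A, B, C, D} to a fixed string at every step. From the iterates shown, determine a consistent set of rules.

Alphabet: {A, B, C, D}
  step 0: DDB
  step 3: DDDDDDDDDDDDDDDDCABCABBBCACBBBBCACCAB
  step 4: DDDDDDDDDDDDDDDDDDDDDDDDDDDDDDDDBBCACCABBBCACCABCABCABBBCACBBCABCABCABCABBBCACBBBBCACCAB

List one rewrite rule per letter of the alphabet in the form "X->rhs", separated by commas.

  step 3 ⇒ step 4: DDDDDDDDDDDDDDDDCABCABBBCACBBBBCACCAB ⇒ DD·DD·DD·DD·DD·DD·DD·DD·DD·DD·DD·DD·DD·DD·DD·DD·BB·CAC·CAB·BB·CAC·CAB·CAB·CAB·BB·CAC·BB·CAB·CAB·CAB·CAB·BB·CAC·BB·BB·CAC·CAB
    A ↦ CAC
    B ↦ CAB
    C ↦ BB
    D ↦ DD

A->CAC, B->CAB, C->BB, D->DD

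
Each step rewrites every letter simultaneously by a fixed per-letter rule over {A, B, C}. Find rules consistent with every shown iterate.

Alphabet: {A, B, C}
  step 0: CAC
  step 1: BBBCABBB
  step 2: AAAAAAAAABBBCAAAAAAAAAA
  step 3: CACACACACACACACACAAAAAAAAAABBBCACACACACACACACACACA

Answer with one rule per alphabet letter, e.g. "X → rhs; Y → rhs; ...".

A->CA, B->AAA, C->BBB

  step 2 ⇒ step 3: AAAAAAAAABBBCAAAAAAAAAA ⇒ CA·CA·CA·CA·CA·CA·CA·CA·CA·AAA·AAA·AAA·BBB·CA·CA·CA·CA·CA·CA·CA·CA·CA·CA
    A ↦ CA
    B ↦ AAA
    C ↦ BBB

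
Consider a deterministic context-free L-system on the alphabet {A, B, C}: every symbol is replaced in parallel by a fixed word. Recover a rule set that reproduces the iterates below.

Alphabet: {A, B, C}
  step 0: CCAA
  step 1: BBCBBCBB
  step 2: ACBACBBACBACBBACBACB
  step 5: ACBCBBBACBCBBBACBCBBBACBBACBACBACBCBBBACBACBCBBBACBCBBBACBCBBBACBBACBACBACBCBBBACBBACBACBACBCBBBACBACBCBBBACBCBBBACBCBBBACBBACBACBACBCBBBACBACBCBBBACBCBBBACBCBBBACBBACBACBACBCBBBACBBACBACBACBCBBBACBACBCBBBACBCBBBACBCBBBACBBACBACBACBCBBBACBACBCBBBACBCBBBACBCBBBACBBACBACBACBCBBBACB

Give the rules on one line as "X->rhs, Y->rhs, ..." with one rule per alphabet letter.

A->CBB, B->ACB, C->B

  step 1 ⇒ step 2: BBCBBCBB ⇒ ACB·ACB·B·ACB·ACB·B·ACB·ACB
    B ↦ ACB
    C ↦ B
  step 0 ⇒ step 1: CCAA ⇒ B·B·CBB·CBB
    A ↦ CBB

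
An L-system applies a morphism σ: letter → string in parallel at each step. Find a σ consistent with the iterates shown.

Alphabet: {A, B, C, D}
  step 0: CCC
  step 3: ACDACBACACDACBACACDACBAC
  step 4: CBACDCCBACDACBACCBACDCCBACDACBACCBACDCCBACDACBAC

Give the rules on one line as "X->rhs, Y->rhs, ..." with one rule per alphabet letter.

  step 3 ⇒ step 4: ACDACBACACDACBACACDACBAC ⇒ CB·AC·DC·CB·AC·DA·CB·AC·CB·AC·DC·CB·AC·DA·CB·AC·CB·AC·DC·CB·AC·DA·CB·AC
    A ↦ CB
    B ↦ DA
    C ↦ AC
    D ↦ DC

A->CB, B->DA, C->AC, D->DC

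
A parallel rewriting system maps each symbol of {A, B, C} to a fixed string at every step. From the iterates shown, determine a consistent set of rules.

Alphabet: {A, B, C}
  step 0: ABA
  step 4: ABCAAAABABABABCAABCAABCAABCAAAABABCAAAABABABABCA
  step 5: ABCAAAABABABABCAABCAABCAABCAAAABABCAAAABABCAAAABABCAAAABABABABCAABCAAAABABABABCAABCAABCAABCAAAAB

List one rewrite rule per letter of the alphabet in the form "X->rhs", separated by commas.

A->AB, B->CA, C->AA

  step 4 ⇒ step 5: ABCAAAABABABABCAABCAABCAABCAAAABABCAAAABABABABCA ⇒ AB·CA·AA·AB·AB·AB·AB·CA·AB·CA·AB·CA·AB·CA·AA·AB·AB·CA·AA·AB·AB·CA·AA·AB·AB·CA·AA·AB·AB·AB·AB·CA·AB·CA·AA·AB·AB·AB·AB·CA·AB·CA·AB·CA·AB·CA·AA·AB
    A ↦ AB
    B ↦ CA
    C ↦ AA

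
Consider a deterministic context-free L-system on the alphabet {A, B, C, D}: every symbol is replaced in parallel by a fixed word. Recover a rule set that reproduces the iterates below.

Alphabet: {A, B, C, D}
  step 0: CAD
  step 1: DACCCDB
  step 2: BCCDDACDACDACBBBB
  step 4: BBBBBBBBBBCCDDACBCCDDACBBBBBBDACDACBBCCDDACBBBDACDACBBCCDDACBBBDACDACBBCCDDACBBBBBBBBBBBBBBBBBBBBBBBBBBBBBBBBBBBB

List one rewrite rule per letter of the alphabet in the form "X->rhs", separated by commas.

A->CCD, B->BBB, C->DAC, D->B

  step 1 ⇒ step 2: DACCCDB ⇒ B·CCD·DAC·DAC·DAC·B·BBB
    A ↦ CCD
    B ↦ BBB
    C ↦ DAC
    D ↦ B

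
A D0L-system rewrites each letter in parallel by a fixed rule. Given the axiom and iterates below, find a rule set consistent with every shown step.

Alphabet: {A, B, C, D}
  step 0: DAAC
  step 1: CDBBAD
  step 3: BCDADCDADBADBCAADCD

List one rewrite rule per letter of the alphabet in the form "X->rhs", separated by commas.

  step 0 ⇒ step 1: DAAC ⇒ CD·B·B·AD
    A ↦ B
    C ↦ AD
    D ↦ CD
    B ↦ CA  (constrained at step 1)

A->B, B->CA, C->AD, D->CD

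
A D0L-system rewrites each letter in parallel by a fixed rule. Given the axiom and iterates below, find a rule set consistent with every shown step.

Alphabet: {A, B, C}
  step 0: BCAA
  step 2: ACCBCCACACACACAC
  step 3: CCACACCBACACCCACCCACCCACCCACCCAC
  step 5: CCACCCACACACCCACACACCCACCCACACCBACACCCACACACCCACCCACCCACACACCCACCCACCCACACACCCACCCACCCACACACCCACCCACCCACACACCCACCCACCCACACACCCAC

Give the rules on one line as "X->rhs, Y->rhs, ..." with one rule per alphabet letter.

A->CC, B->CB, C->AC

  step 2 ⇒ step 3: ACCBCCACACACACAC ⇒ CC·AC·AC·CB·AC·AC·CC·AC·CC·AC·CC·AC·CC·AC·CC·AC
    A ↦ CC
    B ↦ CB
    C ↦ AC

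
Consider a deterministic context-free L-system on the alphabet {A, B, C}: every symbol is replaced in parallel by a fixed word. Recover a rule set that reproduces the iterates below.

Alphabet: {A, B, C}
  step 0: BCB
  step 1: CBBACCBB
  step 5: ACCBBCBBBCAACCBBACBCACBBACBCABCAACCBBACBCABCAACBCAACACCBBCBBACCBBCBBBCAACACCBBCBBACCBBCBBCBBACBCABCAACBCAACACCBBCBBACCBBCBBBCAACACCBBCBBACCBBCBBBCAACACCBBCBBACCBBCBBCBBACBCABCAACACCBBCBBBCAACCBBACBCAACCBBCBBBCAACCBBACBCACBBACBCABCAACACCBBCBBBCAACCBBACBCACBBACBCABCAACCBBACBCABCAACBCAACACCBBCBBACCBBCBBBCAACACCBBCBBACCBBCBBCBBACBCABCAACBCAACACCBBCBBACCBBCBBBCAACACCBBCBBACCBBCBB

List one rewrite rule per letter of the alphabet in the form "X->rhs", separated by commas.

  step 0 ⇒ step 1: BCB ⇒ CBB·AC·CBB
    B ↦ CBB
    C ↦ AC
    A ↦ BCA  (constrained at step 1)

A->BCA, B->CBB, C->AC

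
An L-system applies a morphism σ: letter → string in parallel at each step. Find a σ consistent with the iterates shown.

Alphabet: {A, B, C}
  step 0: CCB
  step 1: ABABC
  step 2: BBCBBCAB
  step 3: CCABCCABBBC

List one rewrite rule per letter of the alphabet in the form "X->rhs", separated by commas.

  step 2 ⇒ step 3: BBCBBCAB ⇒ C·C·AB·C·C·AB·BB·C
    A ↦ BB
    B ↦ C
    C ↦ AB

A->BB, B->C, C->AB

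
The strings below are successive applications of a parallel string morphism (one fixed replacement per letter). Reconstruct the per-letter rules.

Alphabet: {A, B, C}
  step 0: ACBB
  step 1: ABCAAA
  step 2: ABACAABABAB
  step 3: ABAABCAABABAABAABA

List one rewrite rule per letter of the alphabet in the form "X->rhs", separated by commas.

A->AB, B->A, C->CA

  step 2 ⇒ step 3: ABACAABABAB ⇒ AB·A·AB·CA·AB·AB·A·AB·A·AB·A
    A ↦ AB
    B ↦ A
    C ↦ CA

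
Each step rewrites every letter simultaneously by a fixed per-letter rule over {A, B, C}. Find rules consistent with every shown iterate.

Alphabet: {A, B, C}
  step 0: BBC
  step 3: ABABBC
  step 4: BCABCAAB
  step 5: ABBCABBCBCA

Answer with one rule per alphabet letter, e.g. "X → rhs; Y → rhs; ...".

A->BC, B->A, C->B

  step 4 ⇒ step 5: BCABCAAB ⇒ A·B·BC·A·B·BC·BC·A
    A ↦ BC
    B ↦ A
    C ↦ B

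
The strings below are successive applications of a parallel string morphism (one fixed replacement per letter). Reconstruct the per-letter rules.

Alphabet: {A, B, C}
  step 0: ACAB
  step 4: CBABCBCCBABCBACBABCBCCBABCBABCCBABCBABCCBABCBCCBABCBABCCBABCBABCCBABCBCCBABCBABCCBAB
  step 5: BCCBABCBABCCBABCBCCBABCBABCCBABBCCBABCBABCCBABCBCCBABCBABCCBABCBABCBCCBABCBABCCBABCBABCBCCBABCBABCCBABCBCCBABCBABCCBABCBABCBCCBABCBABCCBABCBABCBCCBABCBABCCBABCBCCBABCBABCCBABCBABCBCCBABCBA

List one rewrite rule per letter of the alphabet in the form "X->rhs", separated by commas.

A->B, B->CBA, C->BC

  step 4 ⇒ step 5: CBABCBCCBABCBACBABCBCCBABCBABCCBABCBABCCBABCBCCBABCBABCCBABCBABCCBABCBCCBABCBABCCBAB ⇒ BC·CBA·B·CBA·BC·CBA·BC·BC·CBA·B·CBA·BC·CBA·B·BC·CBA·B·CBA·BC·CBA·BC·BC·CBA·B·CBA·BC·CBA·B·CBA·BC·BC·CBA·B·CBA·BC·CBA·B·CBA·BC·BC·CBA·B·CBA·BC·CBA·BC·BC·CBA·B·CBA·BC·CBA·B·CBA·BC·BC·CBA·B·CBA·BC·CBA·B·CBA·BC·BC·CBA·B·CBA·BC·CBA·BC·BC·CBA·B·CBA·BC·CBA·B·CBA·BC·BC·CBA·B·CBA
    A ↦ B
    B ↦ CBA
    C ↦ BC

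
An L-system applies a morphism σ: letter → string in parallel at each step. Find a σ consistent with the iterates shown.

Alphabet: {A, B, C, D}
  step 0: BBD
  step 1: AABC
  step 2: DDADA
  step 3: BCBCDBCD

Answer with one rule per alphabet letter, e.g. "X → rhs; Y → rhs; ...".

  step 2 ⇒ step 3: DDADA ⇒ BC·BC·D·BC·D
    A ↦ D
    D ↦ BC
  step 0 ⇒ step 1: BBD ⇒ A·A·BC
    B ↦ A
  step 1 ⇒ step 2: AABC ⇒ D·D·A·DA
    C ↦ DA

A->D, B->A, C->DA, D->BC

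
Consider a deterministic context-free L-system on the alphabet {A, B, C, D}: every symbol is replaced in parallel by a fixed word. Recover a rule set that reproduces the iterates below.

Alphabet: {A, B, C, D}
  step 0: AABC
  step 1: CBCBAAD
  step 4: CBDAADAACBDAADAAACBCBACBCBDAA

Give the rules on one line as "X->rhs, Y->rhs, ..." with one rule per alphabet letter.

  step 0 ⇒ step 1: AABC ⇒ CB·CB·AA·D
    A ↦ CB
    B ↦ AA
    C ↦ D
    D ↦ A  (constrained at step 1)

A->CB, B->AA, C->D, D->A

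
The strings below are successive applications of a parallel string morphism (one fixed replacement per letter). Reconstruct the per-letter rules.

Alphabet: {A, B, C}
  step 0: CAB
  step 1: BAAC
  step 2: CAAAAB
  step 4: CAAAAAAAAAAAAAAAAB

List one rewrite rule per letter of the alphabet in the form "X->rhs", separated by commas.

A->AA, B->C, C->B

  step 1 ⇒ step 2: BAAC ⇒ C·AA·AA·B
    A ↦ AA
    B ↦ C
    C ↦ B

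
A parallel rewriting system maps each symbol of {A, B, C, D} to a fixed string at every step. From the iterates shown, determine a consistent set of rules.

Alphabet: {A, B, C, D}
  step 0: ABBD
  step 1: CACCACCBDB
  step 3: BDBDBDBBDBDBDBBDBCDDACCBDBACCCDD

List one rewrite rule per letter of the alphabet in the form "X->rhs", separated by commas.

  step 0 ⇒ step 1: ABBD ⇒ C·ACC·ACC·BDB
    A ↦ C
    B ↦ ACC
    D ↦ BDB
    C ↦ D  (constrained at step 1)

A->C, B->ACC, C->D, D->BDB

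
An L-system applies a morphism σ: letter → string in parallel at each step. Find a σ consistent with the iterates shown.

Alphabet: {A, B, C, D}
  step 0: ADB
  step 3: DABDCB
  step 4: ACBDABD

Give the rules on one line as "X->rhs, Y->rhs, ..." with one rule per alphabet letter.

A->CB, B->D, C->B, D->A

  step 3 ⇒ step 4: DABDCB ⇒ A·CB·D·A·B·D
    A ↦ CB
    B ↦ D
    C ↦ B
    D ↦ A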